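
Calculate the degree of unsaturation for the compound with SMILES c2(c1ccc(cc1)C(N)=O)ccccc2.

Molecular formula from the SMILES: C13H11NO.
DoU = (2C + 2 + N − H − X)/2 = (2·13 + 2 + 1 − 11 − 0)/2 = 18/2 = 9.
(Structurally: 2 ring(s) + 7 π bond(s) = 9.)

9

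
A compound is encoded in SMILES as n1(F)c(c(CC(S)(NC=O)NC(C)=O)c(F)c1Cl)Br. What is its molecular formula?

C9H9BrClF2N3O2S

Heavy atoms from the SMILES: 1 Br, 9 C, 1 Cl, 2 F, 3 N, 2 O, 1 S.
Implicit hydrogens by atom environment:
  4 × C (aromatic): no H
  2 × C: no H
  2 × F: no H
  2 × N: 1 H each → 2
  2 × O: no H
  1 × Br: no H
  1 × C: 3 H
  1 × C: 2 H
  1 × C: 1 H
  1 × Cl: no H
  1 × N (aromatic): no H
  1 × S: 1 H
  Total hydrogens = 9.
Molecular formula: C9H9BrClF2N3O2S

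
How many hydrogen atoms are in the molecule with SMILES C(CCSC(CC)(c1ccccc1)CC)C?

Hydrogens are implicit in SMILES; fill each atom to its normal valence:
  5 × C: 2 H each → 10
  5 × C (aromatic): 1 H each → 5
  3 × C: 3 H each → 9
  1 × C: no H
  1 × C (aromatic): no H
  1 × S: no H
  Total hydrogens = 24.

24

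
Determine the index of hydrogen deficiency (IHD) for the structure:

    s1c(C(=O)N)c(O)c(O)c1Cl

4

Molecular formula from the SMILES: C5H4ClNO3S.
DoU = (2C + 2 + N − H − X)/2 = (2·5 + 2 + 1 − 4 − 1)/2 = 8/2 = 4.
(Structurally: 1 ring(s) + 3 π bond(s) = 4.)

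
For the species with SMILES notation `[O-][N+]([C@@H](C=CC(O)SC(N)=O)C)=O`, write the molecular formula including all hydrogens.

Heavy atoms from the SMILES: 6 C, 2 N, 4 O, 1 S.
Implicit hydrogens by atom environment:
  4 × C: 1 H each → 4
  2 × O: no H
  1 × C: 3 H
  1 × C: no H
  1 × N: 2 H
  1 × N (charge +1): no H
  1 × O: 1 H
  1 × O (charge -1): no H
  1 × S: no H
  Total hydrogens = 10.
Molecular formula: C6H10N2O4S

C6H10N2O4S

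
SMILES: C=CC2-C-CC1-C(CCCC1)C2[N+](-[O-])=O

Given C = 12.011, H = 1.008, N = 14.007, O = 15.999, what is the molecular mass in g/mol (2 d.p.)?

209.29

Molecular formula: C12H19NO2.
M = 12×12.011 + 19×1.008 + 1×14.007 + 2×15.999 = 209.29 g/mol.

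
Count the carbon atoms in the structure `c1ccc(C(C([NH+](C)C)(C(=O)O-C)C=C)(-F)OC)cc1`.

The symbol for carbon appears 15 times in the SMILES. Lowercase c denotes aromatic carbon and counts toward C.

15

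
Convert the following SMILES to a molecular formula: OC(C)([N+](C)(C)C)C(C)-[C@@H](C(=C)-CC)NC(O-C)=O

C14H29N2O3+

Heavy atoms from the SMILES: 14 C, 2 N, 3 O.
Implicit hydrogens by atom environment:
  7 × C: 3 H each → 21
  3 × C: no H
  2 × C: 2 H each → 4
  2 × C: 1 H each → 2
  2 × O: no H
  1 × N: 1 H
  1 × N (charge +1): no H
  1 × O: 1 H
  Total hydrogens = 29.
Net charge +1.
Molecular formula: C14H29N2O3+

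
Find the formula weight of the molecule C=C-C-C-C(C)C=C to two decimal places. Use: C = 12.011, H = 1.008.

Molecular formula: C8H14.
M = 8×12.011 + 14×1.008 = 110.20 g/mol.

110.20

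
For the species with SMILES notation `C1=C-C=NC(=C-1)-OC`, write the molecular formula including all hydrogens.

Heavy atoms from the SMILES: 6 C, 1 N, 1 O.
Implicit hydrogens by atom environment:
  4 × C (aromatic): 1 H each → 4
  1 × C: 3 H
  1 × C (aromatic): no H
  1 × N (aromatic): no H
  1 × O: no H
  Total hydrogens = 7.
Molecular formula: C6H7NO

C6H7NO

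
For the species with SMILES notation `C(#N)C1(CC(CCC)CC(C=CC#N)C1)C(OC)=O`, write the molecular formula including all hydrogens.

Heavy atoms from the SMILES: 15 C, 2 N, 2 O.
Implicit hydrogens by atom environment:
  5 × C: 2 H each → 10
  4 × C: 1 H each → 4
  4 × C: no H
  2 × C: 3 H each → 6
  2 × N: no H
  2 × O: no H
  Total hydrogens = 20.
Molecular formula: C15H20N2O2

C15H20N2O2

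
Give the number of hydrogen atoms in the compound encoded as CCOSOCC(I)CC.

13

Hydrogens are implicit in SMILES; fill each atom to its normal valence:
  3 × C: 2 H each → 6
  2 × C: 3 H each → 6
  2 × O: no H
  1 × C: 1 H
  1 × I: no H
  1 × S: no H
  Total hydrogens = 13.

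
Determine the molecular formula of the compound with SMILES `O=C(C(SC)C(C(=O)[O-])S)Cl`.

Heavy atoms from the SMILES: 5 C, 1 Cl, 3 O, 2 S.
Implicit hydrogens by atom environment:
  2 × C: 1 H each → 2
  2 × C: no H
  2 × O: no H
  1 × C: 3 H
  1 × Cl: no H
  1 × O (charge -1): no H
  1 × S: 1 H
  1 × S: no H
  Total hydrogens = 6.
Net charge -1.
Molecular formula: C5H6ClO3S2-

C5H6ClO3S2-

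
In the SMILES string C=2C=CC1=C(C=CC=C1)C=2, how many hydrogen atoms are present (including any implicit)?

Hydrogens are implicit in SMILES; fill each atom to its normal valence:
  8 × C (aromatic): 1 H each → 8
  2 × C (aromatic): no H
  Total hydrogens = 8.

8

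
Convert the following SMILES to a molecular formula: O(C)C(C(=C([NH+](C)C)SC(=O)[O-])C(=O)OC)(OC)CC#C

Heavy atoms from the SMILES: 13 C, 1 N, 6 O, 1 S.
Implicit hydrogens by atom environment:
  6 × C: no H
  5 × C: 3 H each → 15
  5 × O: no H
  1 × C: 2 H
  1 × C: 1 H
  1 × N (charge +1): 1 H
  1 × O (charge -1): no H
  1 × S: no H
  Total hydrogens = 19.
Molecular formula: C13H19NO6S

C13H19NO6S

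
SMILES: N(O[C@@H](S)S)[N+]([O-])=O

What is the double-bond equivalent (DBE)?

1

Molecular formula from the SMILES: CH4N2O3S2.
DoU = (2C + 2 + N − H − X)/2 = (2·1 + 2 + 2 − 4 − 0)/2 = 2/2 = 1.
(Structurally: 0 ring(s) + 1 π bond(s) = 1.)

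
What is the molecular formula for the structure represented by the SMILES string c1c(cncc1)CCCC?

C9H13N

Heavy atoms from the SMILES: 9 C, 1 N.
Implicit hydrogens by atom environment:
  4 × C (aromatic): 1 H each → 4
  3 × C: 2 H each → 6
  1 × C: 3 H
  1 × C (aromatic): no H
  1 × N (aromatic): no H
  Total hydrogens = 13.
Molecular formula: C9H13N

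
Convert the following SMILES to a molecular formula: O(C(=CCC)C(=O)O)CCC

C8H14O3

Heavy atoms from the SMILES: 8 C, 3 O.
Implicit hydrogens by atom environment:
  3 × C: 2 H each → 6
  2 × C: 3 H each → 6
  2 × C: no H
  2 × O: no H
  1 × C: 1 H
  1 × O: 1 H
  Total hydrogens = 14.
Molecular formula: C8H14O3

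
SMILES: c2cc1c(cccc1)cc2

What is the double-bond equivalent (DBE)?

7

Molecular formula from the SMILES: C10H8.
DoU = (2C + 2 + N − H − X)/2 = (2·10 + 2 + 0 − 8 − 0)/2 = 14/2 = 7.
(Structurally: 2 ring(s) + 5 π bond(s) = 7.)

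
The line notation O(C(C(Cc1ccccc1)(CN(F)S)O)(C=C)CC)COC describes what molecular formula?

C16H24FNO3S

Heavy atoms from the SMILES: 16 C, 1 F, 1 N, 3 O, 1 S.
Implicit hydrogens by atom environment:
  5 × C: 2 H each → 10
  5 × C (aromatic): 1 H each → 5
  2 × C: 3 H each → 6
  2 × C: no H
  2 × O: no H
  1 × C: 1 H
  1 × C (aromatic): no H
  1 × F: no H
  1 × N: no H
  1 × O: 1 H
  1 × S: 1 H
  Total hydrogens = 24.
Molecular formula: C16H24FNO3S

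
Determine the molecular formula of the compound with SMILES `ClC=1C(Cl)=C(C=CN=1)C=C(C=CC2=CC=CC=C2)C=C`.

Heavy atoms from the SMILES: 17 C, 2 Cl, 1 N.
Implicit hydrogens by atom environment:
  7 × C (aromatic): 1 H each → 7
  4 × C: 1 H each → 4
  4 × C (aromatic): no H
  2 × Cl: no H
  1 × C: 2 H
  1 × C: no H
  1 × N (aromatic): no H
  Total hydrogens = 13.
Molecular formula: C17H13Cl2N

C17H13Cl2N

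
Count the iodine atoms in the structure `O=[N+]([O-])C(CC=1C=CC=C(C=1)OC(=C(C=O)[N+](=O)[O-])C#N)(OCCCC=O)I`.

The symbol for iodine appears 1 time in the SMILES.

1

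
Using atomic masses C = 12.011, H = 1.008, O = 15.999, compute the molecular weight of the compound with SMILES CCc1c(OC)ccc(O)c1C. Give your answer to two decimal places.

Molecular formula: C10H14O2.
M = 10×12.011 + 14×1.008 + 2×15.999 = 166.22 g/mol.

166.22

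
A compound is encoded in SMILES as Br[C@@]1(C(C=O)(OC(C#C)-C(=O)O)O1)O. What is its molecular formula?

C7H5BrO6

Heavy atoms from the SMILES: 1 Br, 7 C, 6 O.
Implicit hydrogens by atom environment:
  4 × C: no H
  4 × O: no H
  3 × C: 1 H each → 3
  2 × O: 1 H each → 2
  1 × Br: no H
  Total hydrogens = 5.
Molecular formula: C7H5BrO6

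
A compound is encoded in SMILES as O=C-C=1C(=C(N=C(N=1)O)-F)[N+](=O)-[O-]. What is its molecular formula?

Heavy atoms from the SMILES: 5 C, 1 F, 3 N, 4 O.
Implicit hydrogens by atom environment:
  4 × C (aromatic): no H
  2 × N (aromatic): no H
  2 × O: no H
  1 × C: 1 H
  1 × F: no H
  1 × N (charge +1): no H
  1 × O: 1 H
  1 × O (charge -1): no H
  Total hydrogens = 2.
Molecular formula: C5H2FN3O4

C5H2FN3O4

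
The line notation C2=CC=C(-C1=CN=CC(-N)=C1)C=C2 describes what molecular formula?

Heavy atoms from the SMILES: 11 C, 2 N.
Implicit hydrogens by atom environment:
  8 × C (aromatic): 1 H each → 8
  3 × C (aromatic): no H
  1 × N: 2 H
  1 × N (aromatic): no H
  Total hydrogens = 10.
Molecular formula: C11H10N2

C11H10N2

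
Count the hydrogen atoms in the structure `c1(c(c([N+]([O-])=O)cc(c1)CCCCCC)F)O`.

Hydrogens are implicit in SMILES; fill each atom to its normal valence:
  5 × C: 2 H each → 10
  4 × C (aromatic): no H
  2 × C (aromatic): 1 H each → 2
  1 × C: 3 H
  1 × F: no H
  1 × N (charge +1): no H
  1 × O: 1 H
  1 × O: no H
  1 × O (charge -1): no H
  Total hydrogens = 16.

16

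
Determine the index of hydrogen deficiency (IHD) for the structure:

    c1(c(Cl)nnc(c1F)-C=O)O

5

Molecular formula from the SMILES: C5H2ClFN2O2.
DoU = (2C + 2 + N − H − X)/2 = (2·5 + 2 + 2 − 2 − 2)/2 = 10/2 = 5.
(Structurally: 1 ring(s) + 4 π bond(s) = 5.)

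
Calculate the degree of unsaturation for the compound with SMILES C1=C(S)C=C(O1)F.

3

Molecular formula from the SMILES: C4H3FOS.
DoU = (2C + 2 + N − H − X)/2 = (2·4 + 2 + 0 − 3 − 1)/2 = 6/2 = 3.
(Structurally: 1 ring(s) + 2 π bond(s) = 3.)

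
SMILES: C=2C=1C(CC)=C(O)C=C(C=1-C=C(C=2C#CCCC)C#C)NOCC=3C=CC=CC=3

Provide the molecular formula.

Heavy atoms from the SMILES: 26 C, 1 N, 2 O.
Implicit hydrogens by atom environment:
  8 × C (aromatic): 1 H each → 8
  8 × C (aromatic): no H
  4 × C: 2 H each → 8
  3 × C: no H
  2 × C: 3 H each → 6
  1 × C: 1 H
  1 × N: 1 H
  1 × O: 1 H
  1 × O: no H
  Total hydrogens = 25.
Molecular formula: C26H25NO2

C26H25NO2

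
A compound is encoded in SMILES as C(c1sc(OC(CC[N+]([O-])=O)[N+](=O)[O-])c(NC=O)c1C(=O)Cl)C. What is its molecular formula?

C11H12ClN3O7S

Heavy atoms from the SMILES: 11 C, 1 Cl, 3 N, 7 O, 1 S.
Implicit hydrogens by atom environment:
  5 × O: no H
  4 × C (aromatic): no H
  3 × C: 2 H each → 6
  2 × C: 1 H each → 2
  2 × N (charge +1): no H
  2 × O (charge -1): no H
  1 × C: 3 H
  1 × C: no H
  1 × Cl: no H
  1 × N: 1 H
  1 × S (aromatic): no H
  Total hydrogens = 12.
Molecular formula: C11H12ClN3O7S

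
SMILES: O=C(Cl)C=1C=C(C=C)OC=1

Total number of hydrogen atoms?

Hydrogens are implicit in SMILES; fill each atom to its normal valence:
  2 × C (aromatic): 1 H each → 2
  2 × C (aromatic): no H
  1 × C: 2 H
  1 × C: 1 H
  1 × C: no H
  1 × Cl: no H
  1 × O (aromatic): no H
  1 × O: no H
  Total hydrogens = 5.

5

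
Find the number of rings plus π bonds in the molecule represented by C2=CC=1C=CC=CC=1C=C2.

Molecular formula from the SMILES: C10H8.
DoU = (2C + 2 + N − H − X)/2 = (2·10 + 2 + 0 − 8 − 0)/2 = 14/2 = 7.
(Structurally: 2 ring(s) + 5 π bond(s) = 7.)

7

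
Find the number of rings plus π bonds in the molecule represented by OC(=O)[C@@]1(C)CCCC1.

Molecular formula from the SMILES: C7H12O2.
DoU = (2C + 2 + N − H − X)/2 = (2·7 + 2 + 0 − 12 − 0)/2 = 4/2 = 2.
(Structurally: 1 ring(s) + 1 π bond(s) = 2.)

2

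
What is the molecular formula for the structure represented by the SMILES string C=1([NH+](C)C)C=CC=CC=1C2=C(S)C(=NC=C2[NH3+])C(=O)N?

[C14H18N4OS]2+

Heavy atoms from the SMILES: 14 C, 4 N, 1 O, 1 S.
Implicit hydrogens by atom environment:
  6 × C (aromatic): no H
  5 × C (aromatic): 1 H each → 5
  2 × C: 3 H each → 6
  1 × C: no H
  1 × N (charge +1): 3 H
  1 × N: 2 H
  1 × N (charge +1): 1 H
  1 × N (aromatic): no H
  1 × O: no H
  1 × S: 1 H
  Total hydrogens = 18.
Net charge +2.
Molecular formula: [C14H18N4OS]2+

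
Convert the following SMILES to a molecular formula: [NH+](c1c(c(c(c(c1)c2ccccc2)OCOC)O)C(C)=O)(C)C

Heavy atoms from the SMILES: 18 C, 1 N, 4 O.
Implicit hydrogens by atom environment:
  6 × C (aromatic): 1 H each → 6
  6 × C (aromatic): no H
  4 × C: 3 H each → 12
  3 × O: no H
  1 × C: 2 H
  1 × C: no H
  1 × N (charge +1): 1 H
  1 × O: 1 H
  Total hydrogens = 22.
Net charge +1.
Molecular formula: C18H22NO4+

C18H22NO4+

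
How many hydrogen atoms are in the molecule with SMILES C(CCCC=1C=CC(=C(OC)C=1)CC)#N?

17

Hydrogens are implicit in SMILES; fill each atom to its normal valence:
  4 × C: 2 H each → 8
  3 × C (aromatic): 1 H each → 3
  3 × C (aromatic): no H
  2 × C: 3 H each → 6
  1 × C: no H
  1 × N: no H
  1 × O: no H
  Total hydrogens = 17.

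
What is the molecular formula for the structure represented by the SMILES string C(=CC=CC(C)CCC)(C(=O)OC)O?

C11H18O3

Heavy atoms from the SMILES: 11 C, 3 O.
Implicit hydrogens by atom environment:
  4 × C: 1 H each → 4
  3 × C: 3 H each → 9
  2 × C: 2 H each → 4
  2 × C: no H
  2 × O: no H
  1 × O: 1 H
  Total hydrogens = 18.
Molecular formula: C11H18O3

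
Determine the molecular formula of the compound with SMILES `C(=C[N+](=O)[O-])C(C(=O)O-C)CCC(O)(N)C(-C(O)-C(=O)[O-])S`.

C11H17N2O8S-

Heavy atoms from the SMILES: 11 C, 2 N, 8 O, 1 S.
Implicit hydrogens by atom environment:
  5 × C: 1 H each → 5
  4 × O: no H
  3 × C: no H
  2 × C: 2 H each → 4
  2 × O: 1 H each → 2
  2 × O (charge -1): no H
  1 × C: 3 H
  1 × N: 2 H
  1 × N (charge +1): no H
  1 × S: 1 H
  Total hydrogens = 17.
Net charge -1.
Molecular formula: C11H17N2O8S-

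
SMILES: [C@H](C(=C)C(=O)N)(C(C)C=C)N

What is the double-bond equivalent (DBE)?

3

Molecular formula from the SMILES: C8H14N2O.
DoU = (2C + 2 + N − H − X)/2 = (2·8 + 2 + 2 − 14 − 0)/2 = 6/2 = 3.
(Structurally: 0 ring(s) + 3 π bond(s) = 3.)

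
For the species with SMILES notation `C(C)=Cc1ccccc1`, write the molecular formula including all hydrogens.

C9H10

Heavy atoms from the SMILES: 9 C.
Implicit hydrogens by atom environment:
  5 × C (aromatic): 1 H each → 5
  2 × C: 1 H each → 2
  1 × C: 3 H
  1 × C (aromatic): no H
  Total hydrogens = 10.
Molecular formula: C9H10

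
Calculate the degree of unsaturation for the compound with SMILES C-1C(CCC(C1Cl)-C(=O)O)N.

2

Molecular formula from the SMILES: C7H12ClNO2.
DoU = (2C + 2 + N − H − X)/2 = (2·7 + 2 + 1 − 12 − 1)/2 = 4/2 = 2.
(Structurally: 1 ring(s) + 1 π bond(s) = 2.)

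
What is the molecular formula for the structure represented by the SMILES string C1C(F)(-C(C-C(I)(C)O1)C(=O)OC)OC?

C9H14FIO4

Heavy atoms from the SMILES: 9 C, 1 F, 1 I, 4 O.
Implicit hydrogens by atom environment:
  4 × O: no H
  3 × C: 3 H each → 9
  3 × C: no H
  2 × C: 2 H each → 4
  1 × C: 1 H
  1 × F: no H
  1 × I: no H
  Total hydrogens = 14.
Molecular formula: C9H14FIO4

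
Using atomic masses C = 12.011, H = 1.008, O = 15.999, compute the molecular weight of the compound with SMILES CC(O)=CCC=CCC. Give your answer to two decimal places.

Molecular formula: C8H14O.
M = 8×12.011 + 14×1.008 + 1×15.999 = 126.20 g/mol.

126.20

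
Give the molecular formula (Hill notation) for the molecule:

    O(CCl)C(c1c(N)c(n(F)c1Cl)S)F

Heavy atoms from the SMILES: 6 C, 2 Cl, 2 F, 2 N, 1 O, 1 S.
Implicit hydrogens by atom environment:
  4 × C (aromatic): no H
  2 × Cl: no H
  2 × F: no H
  1 × C: 2 H
  1 × C: 1 H
  1 × N: 2 H
  1 × N (aromatic): no H
  1 × O: no H
  1 × S: 1 H
  Total hydrogens = 6.
Molecular formula: C6H6Cl2F2N2OS

C6H6Cl2F2N2OS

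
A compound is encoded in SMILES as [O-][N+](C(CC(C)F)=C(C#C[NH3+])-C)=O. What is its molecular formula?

C8H12FN2O2+

Heavy atoms from the SMILES: 8 C, 1 F, 2 N, 2 O.
Implicit hydrogens by atom environment:
  4 × C: no H
  2 × C: 3 H each → 6
  1 × C: 2 H
  1 × C: 1 H
  1 × F: no H
  1 × N (charge +1): 3 H
  1 × N (charge +1): no H
  1 × O: no H
  1 × O (charge -1): no H
  Total hydrogens = 12.
Net charge +1.
Molecular formula: C8H12FN2O2+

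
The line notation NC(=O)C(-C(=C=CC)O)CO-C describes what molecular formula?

Heavy atoms from the SMILES: 8 C, 1 N, 3 O.
Implicit hydrogens by atom environment:
  3 × C: no H
  2 × C: 3 H each → 6
  2 × C: 1 H each → 2
  2 × O: no H
  1 × C: 2 H
  1 × N: 2 H
  1 × O: 1 H
  Total hydrogens = 13.
Molecular formula: C8H13NO3

C8H13NO3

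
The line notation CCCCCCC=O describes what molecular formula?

Heavy atoms from the SMILES: 7 C, 1 O.
Implicit hydrogens by atom environment:
  5 × C: 2 H each → 10
  1 × C: 3 H
  1 × C: 1 H
  1 × O: no H
  Total hydrogens = 14.
Molecular formula: C7H14O

C7H14O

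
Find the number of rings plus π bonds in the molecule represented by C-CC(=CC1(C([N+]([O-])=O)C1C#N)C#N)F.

7

Molecular formula from the SMILES: C9H8FN3O2.
DoU = (2C + 2 + N − H − X)/2 = (2·9 + 2 + 3 − 8 − 1)/2 = 14/2 = 7.
(Structurally: 1 ring(s) + 6 π bond(s) = 7.)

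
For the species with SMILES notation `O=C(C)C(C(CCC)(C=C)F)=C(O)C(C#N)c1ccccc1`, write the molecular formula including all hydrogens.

Heavy atoms from the SMILES: 18 C, 1 F, 1 N, 2 O.
Implicit hydrogens by atom environment:
  5 × C (aromatic): 1 H each → 5
  5 × C: no H
  3 × C: 2 H each → 6
  2 × C: 3 H each → 6
  2 × C: 1 H each → 2
  1 × C (aromatic): no H
  1 × F: no H
  1 × N: no H
  1 × O: 1 H
  1 × O: no H
  Total hydrogens = 20.
Molecular formula: C18H20FNO2

C18H20FNO2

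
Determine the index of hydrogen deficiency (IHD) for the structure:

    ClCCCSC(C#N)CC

Molecular formula from the SMILES: C7H12ClNS.
DoU = (2C + 2 + N − H − X)/2 = (2·7 + 2 + 1 − 12 − 1)/2 = 4/2 = 2.
(Structurally: 0 ring(s) + 2 π bond(s) = 2.)

2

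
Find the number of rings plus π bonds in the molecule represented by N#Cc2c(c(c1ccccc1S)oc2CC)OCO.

Molecular formula from the SMILES: C14H13NO3S.
DoU = (2C + 2 + N − H − X)/2 = (2·14 + 2 + 1 − 13 − 0)/2 = 18/2 = 9.
(Structurally: 2 ring(s) + 7 π bond(s) = 9.)

9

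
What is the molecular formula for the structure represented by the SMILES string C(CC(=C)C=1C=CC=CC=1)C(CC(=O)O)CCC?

C16H22O2

Heavy atoms from the SMILES: 16 C, 2 O.
Implicit hydrogens by atom environment:
  6 × C: 2 H each → 12
  5 × C (aromatic): 1 H each → 5
  2 × C: no H
  1 × C: 3 H
  1 × C: 1 H
  1 × C (aromatic): no H
  1 × O: 1 H
  1 × O: no H
  Total hydrogens = 22.
Molecular formula: C16H22O2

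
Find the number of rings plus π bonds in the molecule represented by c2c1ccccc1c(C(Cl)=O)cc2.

8

Molecular formula from the SMILES: C11H7ClO.
DoU = (2C + 2 + N − H − X)/2 = (2·11 + 2 + 0 − 7 − 1)/2 = 16/2 = 8.
(Structurally: 2 ring(s) + 6 π bond(s) = 8.)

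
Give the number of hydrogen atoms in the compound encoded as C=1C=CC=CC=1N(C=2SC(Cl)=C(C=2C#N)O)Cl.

Hydrogens are implicit in SMILES; fill each atom to its normal valence:
  5 × C (aromatic): 1 H each → 5
  5 × C (aromatic): no H
  2 × Cl: no H
  2 × N: no H
  1 × C: no H
  1 × O: 1 H
  1 × S (aromatic): no H
  Total hydrogens = 6.

6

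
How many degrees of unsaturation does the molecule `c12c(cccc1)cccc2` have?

7

Molecular formula from the SMILES: C10H8.
DoU = (2C + 2 + N − H − X)/2 = (2·10 + 2 + 0 − 8 − 0)/2 = 14/2 = 7.
(Structurally: 2 ring(s) + 5 π bond(s) = 7.)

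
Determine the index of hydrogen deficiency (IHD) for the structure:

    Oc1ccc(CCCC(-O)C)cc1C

Molecular formula from the SMILES: C12H18O2.
DoU = (2C + 2 + N − H − X)/2 = (2·12 + 2 + 0 − 18 − 0)/2 = 8/2 = 4.
(Structurally: 1 ring(s) + 3 π bond(s) = 4.)

4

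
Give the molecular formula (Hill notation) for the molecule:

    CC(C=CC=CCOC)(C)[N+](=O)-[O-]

Heavy atoms from the SMILES: 9 C, 1 N, 3 O.
Implicit hydrogens by atom environment:
  4 × C: 1 H each → 4
  3 × C: 3 H each → 9
  2 × O: no H
  1 × C: 2 H
  1 × C: no H
  1 × N (charge +1): no H
  1 × O (charge -1): no H
  Total hydrogens = 15.
Molecular formula: C9H15NO3

C9H15NO3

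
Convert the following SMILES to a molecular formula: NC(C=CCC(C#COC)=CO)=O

Heavy atoms from the SMILES: 9 C, 1 N, 3 O.
Implicit hydrogens by atom environment:
  4 × C: no H
  3 × C: 1 H each → 3
  2 × O: no H
  1 × C: 3 H
  1 × C: 2 H
  1 × N: 2 H
  1 × O: 1 H
  Total hydrogens = 11.
Molecular formula: C9H11NO3

C9H11NO3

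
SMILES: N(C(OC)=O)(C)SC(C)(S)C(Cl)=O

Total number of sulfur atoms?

The symbol for sulfur appears 2 times in the SMILES.

2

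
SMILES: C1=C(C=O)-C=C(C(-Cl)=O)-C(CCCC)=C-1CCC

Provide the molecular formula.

Heavy atoms from the SMILES: 15 C, 1 Cl, 2 O.
Implicit hydrogens by atom environment:
  5 × C: 2 H each → 10
  4 × C (aromatic): no H
  2 × C: 3 H each → 6
  2 × C (aromatic): 1 H each → 2
  2 × O: no H
  1 × C: 1 H
  1 × C: no H
  1 × Cl: no H
  Total hydrogens = 19.
Molecular formula: C15H19ClO2

C15H19ClO2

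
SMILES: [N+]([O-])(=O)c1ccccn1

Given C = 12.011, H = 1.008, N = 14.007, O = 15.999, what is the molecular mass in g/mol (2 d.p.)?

124.10

Molecular formula: C5H4N2O2.
M = 5×12.011 + 4×1.008 + 2×14.007 + 2×15.999 = 124.10 g/mol.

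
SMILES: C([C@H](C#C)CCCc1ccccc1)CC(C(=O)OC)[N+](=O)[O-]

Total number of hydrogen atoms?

21

Hydrogens are implicit in SMILES; fill each atom to its normal valence:
  5 × C: 2 H each → 10
  5 × C (aromatic): 1 H each → 5
  3 × C: 1 H each → 3
  3 × O: no H
  2 × C: no H
  1 × C: 3 H
  1 × C (aromatic): no H
  1 × N (charge +1): no H
  1 × O (charge -1): no H
  Total hydrogens = 21.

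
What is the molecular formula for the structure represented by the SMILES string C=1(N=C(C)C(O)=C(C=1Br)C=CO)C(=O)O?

Heavy atoms from the SMILES: 1 Br, 9 C, 1 N, 4 O.
Implicit hydrogens by atom environment:
  5 × C (aromatic): no H
  3 × O: 1 H each → 3
  2 × C: 1 H each → 2
  1 × Br: no H
  1 × C: 3 H
  1 × C: no H
  1 × N (aromatic): no H
  1 × O: no H
  Total hydrogens = 8.
Molecular formula: C9H8BrNO4

C9H8BrNO4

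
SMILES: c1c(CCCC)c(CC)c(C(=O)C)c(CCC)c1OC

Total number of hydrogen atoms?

28

Hydrogens are implicit in SMILES; fill each atom to its normal valence:
  6 × C: 2 H each → 12
  5 × C: 3 H each → 15
  5 × C (aromatic): no H
  2 × O: no H
  1 × C (aromatic): 1 H
  1 × C: no H
  Total hydrogens = 28.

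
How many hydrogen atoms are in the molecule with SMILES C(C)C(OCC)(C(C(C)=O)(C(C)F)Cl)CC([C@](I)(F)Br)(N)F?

Hydrogens are implicit in SMILES; fill each atom to its normal valence:
  5 × C: no H
  4 × C: 3 H each → 12
  3 × C: 2 H each → 6
  3 × F: no H
  2 × O: no H
  1 × Br: no H
  1 × C: 1 H
  1 × Cl: no H
  1 × I: no H
  1 × N: 2 H
  Total hydrogens = 21.

21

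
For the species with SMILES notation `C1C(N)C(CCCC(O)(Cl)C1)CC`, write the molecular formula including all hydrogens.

C10H20ClNO

Heavy atoms from the SMILES: 10 C, 1 Cl, 1 N, 1 O.
Implicit hydrogens by atom environment:
  6 × C: 2 H each → 12
  2 × C: 1 H each → 2
  1 × C: 3 H
  1 × C: no H
  1 × Cl: no H
  1 × N: 2 H
  1 × O: 1 H
  Total hydrogens = 20.
Molecular formula: C10H20ClNO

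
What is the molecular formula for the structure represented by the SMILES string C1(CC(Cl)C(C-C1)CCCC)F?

C10H18ClF

Heavy atoms from the SMILES: 10 C, 1 Cl, 1 F.
Implicit hydrogens by atom environment:
  6 × C: 2 H each → 12
  3 × C: 1 H each → 3
  1 × C: 3 H
  1 × Cl: no H
  1 × F: no H
  Total hydrogens = 18.
Molecular formula: C10H18ClF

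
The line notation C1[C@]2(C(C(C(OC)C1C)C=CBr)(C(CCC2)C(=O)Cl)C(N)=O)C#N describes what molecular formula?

C17H22BrClN2O3

Heavy atoms from the SMILES: 1 Br, 17 C, 1 Cl, 2 N, 3 O.
Implicit hydrogens by atom environment:
  6 × C: 1 H each → 6
  5 × C: no H
  4 × C: 2 H each → 8
  3 × O: no H
  2 × C: 3 H each → 6
  1 × Br: no H
  1 × Cl: no H
  1 × N: 2 H
  1 × N: no H
  Total hydrogens = 22.
Molecular formula: C17H22BrClN2O3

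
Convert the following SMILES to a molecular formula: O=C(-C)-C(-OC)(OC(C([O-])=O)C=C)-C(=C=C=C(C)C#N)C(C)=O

Heavy atoms from the SMILES: 16 C, 1 N, 6 O.
Implicit hydrogens by atom environment:
  9 × C: no H
  5 × O: no H
  4 × C: 3 H each → 12
  2 × C: 1 H each → 2
  1 × C: 2 H
  1 × N: no H
  1 × O (charge -1): no H
  Total hydrogens = 16.
Net charge -1.
Molecular formula: C16H16NO6-

C16H16NO6-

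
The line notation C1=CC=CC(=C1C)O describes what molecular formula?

C7H8O

Heavy atoms from the SMILES: 7 C, 1 O.
Implicit hydrogens by atom environment:
  4 × C (aromatic): 1 H each → 4
  2 × C (aromatic): no H
  1 × C: 3 H
  1 × O: 1 H
  Total hydrogens = 8.
Molecular formula: C7H8O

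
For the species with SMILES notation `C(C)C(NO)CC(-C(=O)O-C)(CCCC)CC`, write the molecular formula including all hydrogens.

C13H27NO3

Heavy atoms from the SMILES: 13 C, 1 N, 3 O.
Implicit hydrogens by atom environment:
  6 × C: 2 H each → 12
  4 × C: 3 H each → 12
  2 × C: no H
  2 × O: no H
  1 × C: 1 H
  1 × N: 1 H
  1 × O: 1 H
  Total hydrogens = 27.
Molecular formula: C13H27NO3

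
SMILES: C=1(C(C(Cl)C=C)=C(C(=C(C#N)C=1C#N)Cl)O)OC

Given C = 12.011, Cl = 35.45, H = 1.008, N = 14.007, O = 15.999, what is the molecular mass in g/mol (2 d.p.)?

283.11

Molecular formula: C12H8Cl2N2O2.
M = 12×12.011 + 2×35.45 + 8×1.008 + 2×14.007 + 2×15.999 = 283.11 g/mol.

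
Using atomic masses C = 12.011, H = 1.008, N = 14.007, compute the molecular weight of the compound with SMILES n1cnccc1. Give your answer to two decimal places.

80.09

Molecular formula: C4H4N2.
M = 4×12.011 + 4×1.008 + 2×14.007 = 80.09 g/mol.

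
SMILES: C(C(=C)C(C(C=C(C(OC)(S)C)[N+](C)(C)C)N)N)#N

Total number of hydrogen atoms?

25

Hydrogens are implicit in SMILES; fill each atom to its normal valence:
  5 × C: 3 H each → 15
  4 × C: no H
  3 × C: 1 H each → 3
  2 × N: 2 H each → 4
  1 × C: 2 H
  1 × N (charge +1): no H
  1 × N: no H
  1 × O: no H
  1 × S: 1 H
  Total hydrogens = 25.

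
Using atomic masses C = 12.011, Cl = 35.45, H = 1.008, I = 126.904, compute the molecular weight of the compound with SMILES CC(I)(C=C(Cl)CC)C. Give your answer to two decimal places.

258.53

Molecular formula: C7H12ClI.
M = 7×12.011 + 1×35.45 + 12×1.008 + 1×126.904 = 258.53 g/mol.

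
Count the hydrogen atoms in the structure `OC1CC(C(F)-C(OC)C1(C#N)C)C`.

16

Hydrogens are implicit in SMILES; fill each atom to its normal valence:
  4 × C: 1 H each → 4
  3 × C: 3 H each → 9
  2 × C: no H
  1 × C: 2 H
  1 × F: no H
  1 × N: no H
  1 × O: 1 H
  1 × O: no H
  Total hydrogens = 16.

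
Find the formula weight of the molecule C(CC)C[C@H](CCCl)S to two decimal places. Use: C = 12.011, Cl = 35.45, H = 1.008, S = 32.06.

166.71

Molecular formula: C7H15ClS.
M = 7×12.011 + 1×35.45 + 15×1.008 + 1×32.06 = 166.71 g/mol.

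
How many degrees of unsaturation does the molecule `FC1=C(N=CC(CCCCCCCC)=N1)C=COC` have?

5

Molecular formula from the SMILES: C15H23FN2O.
DoU = (2C + 2 + N − H − X)/2 = (2·15 + 2 + 2 − 23 − 1)/2 = 10/2 = 5.
(Structurally: 1 ring(s) + 4 π bond(s) = 5.)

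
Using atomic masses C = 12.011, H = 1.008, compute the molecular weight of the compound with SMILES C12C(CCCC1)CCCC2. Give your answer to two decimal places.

Molecular formula: C10H18.
M = 10×12.011 + 18×1.008 = 138.25 g/mol.

138.25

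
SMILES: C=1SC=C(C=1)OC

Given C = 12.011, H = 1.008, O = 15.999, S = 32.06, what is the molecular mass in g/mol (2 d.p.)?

Molecular formula: C5H6OS.
M = 5×12.011 + 6×1.008 + 1×15.999 + 1×32.06 = 114.16 g/mol.

114.16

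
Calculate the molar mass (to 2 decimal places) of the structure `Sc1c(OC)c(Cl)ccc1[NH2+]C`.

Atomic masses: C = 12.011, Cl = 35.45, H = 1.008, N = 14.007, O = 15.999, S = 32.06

Molecular formula: C8H11ClNOS+.
M = 8×12.011 + 1×35.45 + 11×1.008 + 1×14.007 + 1×15.999 + 1×32.06 = 204.69 g/mol.

204.69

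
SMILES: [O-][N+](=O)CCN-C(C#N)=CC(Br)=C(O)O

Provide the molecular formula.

C7H8BrN3O4

Heavy atoms from the SMILES: 1 Br, 7 C, 3 N, 4 O.
Implicit hydrogens by atom environment:
  4 × C: no H
  2 × C: 2 H each → 4
  2 × O: 1 H each → 2
  1 × Br: no H
  1 × C: 1 H
  1 × N: 1 H
  1 × N: no H
  1 × N (charge +1): no H
  1 × O: no H
  1 × O (charge -1): no H
  Total hydrogens = 8.
Molecular formula: C7H8BrN3O4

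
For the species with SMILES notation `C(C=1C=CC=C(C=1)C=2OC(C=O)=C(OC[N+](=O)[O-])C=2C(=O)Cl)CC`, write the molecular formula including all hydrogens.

C16H14ClNO6

Heavy atoms from the SMILES: 16 C, 1 Cl, 1 N, 6 O.
Implicit hydrogens by atom environment:
  6 × C (aromatic): no H
  4 × C (aromatic): 1 H each → 4
  4 × O: no H
  3 × C: 2 H each → 6
  1 × C: 3 H
  1 × C: 1 H
  1 × C: no H
  1 × Cl: no H
  1 × N (charge +1): no H
  1 × O (aromatic): no H
  1 × O (charge -1): no H
  Total hydrogens = 14.
Molecular formula: C16H14ClNO6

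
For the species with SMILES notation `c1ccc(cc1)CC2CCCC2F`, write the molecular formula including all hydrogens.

C12H15F

Heavy atoms from the SMILES: 12 C, 1 F.
Implicit hydrogens by atom environment:
  5 × C (aromatic): 1 H each → 5
  4 × C: 2 H each → 8
  2 × C: 1 H each → 2
  1 × C (aromatic): no H
  1 × F: no H
  Total hydrogens = 15.
Molecular formula: C12H15F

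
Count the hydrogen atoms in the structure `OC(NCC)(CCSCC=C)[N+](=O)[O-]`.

16

Hydrogens are implicit in SMILES; fill each atom to its normal valence:
  5 × C: 2 H each → 10
  1 × C: 3 H
  1 × C: 1 H
  1 × C: no H
  1 × N: 1 H
  1 × N (charge +1): no H
  1 × O: 1 H
  1 × O: no H
  1 × O (charge -1): no H
  1 × S: no H
  Total hydrogens = 16.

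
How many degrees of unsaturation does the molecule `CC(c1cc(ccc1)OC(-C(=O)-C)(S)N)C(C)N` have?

5

Molecular formula from the SMILES: C13H20N2O2S.
DoU = (2C + 2 + N − H − X)/2 = (2·13 + 2 + 2 − 20 − 0)/2 = 10/2 = 5.
(Structurally: 1 ring(s) + 4 π bond(s) = 5.)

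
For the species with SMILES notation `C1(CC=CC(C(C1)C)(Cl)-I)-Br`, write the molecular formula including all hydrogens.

Heavy atoms from the SMILES: 1 Br, 8 C, 1 Cl, 1 I.
Implicit hydrogens by atom environment:
  4 × C: 1 H each → 4
  2 × C: 2 H each → 4
  1 × Br: no H
  1 × C: 3 H
  1 × C: no H
  1 × Cl: no H
  1 × I: no H
  Total hydrogens = 11.
Molecular formula: C8H11BrClI

C8H11BrClI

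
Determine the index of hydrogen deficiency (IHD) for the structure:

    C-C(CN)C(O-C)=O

1

Molecular formula from the SMILES: C5H11NO2.
DoU = (2C + 2 + N − H − X)/2 = (2·5 + 2 + 1 − 11 − 0)/2 = 2/2 = 1.
(Structurally: 0 ring(s) + 1 π bond(s) = 1.)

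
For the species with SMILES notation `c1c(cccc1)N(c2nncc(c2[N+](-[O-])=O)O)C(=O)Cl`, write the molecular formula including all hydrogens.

C11H7ClN4O4

Heavy atoms from the SMILES: 11 C, 1 Cl, 4 N, 4 O.
Implicit hydrogens by atom environment:
  6 × C (aromatic): 1 H each → 6
  4 × C (aromatic): no H
  2 × N (aromatic): no H
  2 × O: no H
  1 × C: no H
  1 × Cl: no H
  1 × N (charge +1): no H
  1 × N: no H
  1 × O: 1 H
  1 × O (charge -1): no H
  Total hydrogens = 7.
Molecular formula: C11H7ClN4O4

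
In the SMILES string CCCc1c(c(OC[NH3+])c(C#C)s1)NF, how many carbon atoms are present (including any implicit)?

The symbol for carbon appears 10 times in the SMILES. Lowercase c denotes aromatic carbon and counts toward C.

10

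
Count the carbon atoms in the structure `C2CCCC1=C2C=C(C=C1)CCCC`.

14

The symbol for carbon appears 14 times in the SMILES.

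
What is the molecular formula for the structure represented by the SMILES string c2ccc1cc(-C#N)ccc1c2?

C11H7N

Heavy atoms from the SMILES: 11 C, 1 N.
Implicit hydrogens by atom environment:
  7 × C (aromatic): 1 H each → 7
  3 × C (aromatic): no H
  1 × C: no H
  1 × N: no H
  Total hydrogens = 7.
Molecular formula: C11H7N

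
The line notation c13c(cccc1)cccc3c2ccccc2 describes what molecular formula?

C16H12

Heavy atoms from the SMILES: 16 C.
Implicit hydrogens by atom environment:
  12 × C (aromatic): 1 H each → 12
  4 × C (aromatic): no H
  Total hydrogens = 12.
Molecular formula: C16H12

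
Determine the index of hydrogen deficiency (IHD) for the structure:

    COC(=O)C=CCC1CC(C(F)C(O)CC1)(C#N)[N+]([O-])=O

Molecular formula from the SMILES: C13H17FN2O5.
DoU = (2C + 2 + N − H − X)/2 = (2·13 + 2 + 2 − 17 − 1)/2 = 12/2 = 6.
(Structurally: 1 ring(s) + 5 π bond(s) = 6.)

6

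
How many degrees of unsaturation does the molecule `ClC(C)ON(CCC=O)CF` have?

1

Molecular formula from the SMILES: C6H11ClFNO2.
DoU = (2C + 2 + N − H − X)/2 = (2·6 + 2 + 1 − 11 − 2)/2 = 2/2 = 1.
(Structurally: 0 ring(s) + 1 π bond(s) = 1.)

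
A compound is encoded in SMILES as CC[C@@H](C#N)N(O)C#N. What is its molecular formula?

Heavy atoms from the SMILES: 5 C, 3 N, 1 O.
Implicit hydrogens by atom environment:
  3 × N: no H
  2 × C: no H
  1 × C: 3 H
  1 × C: 2 H
  1 × C: 1 H
  1 × O: 1 H
  Total hydrogens = 7.
Molecular formula: C5H7N3O

C5H7N3O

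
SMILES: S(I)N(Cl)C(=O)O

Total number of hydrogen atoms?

1

Hydrogens are implicit in SMILES; fill each atom to its normal valence:
  1 × C: no H
  1 × Cl: no H
  1 × I: no H
  1 × N: no H
  1 × O: 1 H
  1 × O: no H
  1 × S: no H
  Total hydrogens = 1.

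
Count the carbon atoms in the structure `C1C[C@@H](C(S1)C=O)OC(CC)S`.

8

The symbol for carbon appears 8 times in the SMILES.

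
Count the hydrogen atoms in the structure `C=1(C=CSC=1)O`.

Hydrogens are implicit in SMILES; fill each atom to its normal valence:
  3 × C (aromatic): 1 H each → 3
  1 × C (aromatic): no H
  1 × O: 1 H
  1 × S (aromatic): no H
  Total hydrogens = 4.

4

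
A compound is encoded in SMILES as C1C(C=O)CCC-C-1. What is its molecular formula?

Heavy atoms from the SMILES: 7 C, 1 O.
Implicit hydrogens by atom environment:
  5 × C: 2 H each → 10
  2 × C: 1 H each → 2
  1 × O: no H
  Total hydrogens = 12.
Molecular formula: C7H12O

C7H12O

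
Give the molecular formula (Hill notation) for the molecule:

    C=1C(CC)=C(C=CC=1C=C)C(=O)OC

Heavy atoms from the SMILES: 12 C, 2 O.
Implicit hydrogens by atom environment:
  3 × C (aromatic): 1 H each → 3
  3 × C (aromatic): no H
  2 × C: 3 H each → 6
  2 × C: 2 H each → 4
  2 × O: no H
  1 × C: 1 H
  1 × C: no H
  Total hydrogens = 14.
Molecular formula: C12H14O2

C12H14O2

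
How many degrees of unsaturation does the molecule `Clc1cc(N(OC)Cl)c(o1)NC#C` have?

5

Molecular formula from the SMILES: C7H6Cl2N2O2.
DoU = (2C + 2 + N − H − X)/2 = (2·7 + 2 + 2 − 6 − 2)/2 = 10/2 = 5.
(Structurally: 1 ring(s) + 4 π bond(s) = 5.)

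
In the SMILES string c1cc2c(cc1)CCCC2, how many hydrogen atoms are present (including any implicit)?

Hydrogens are implicit in SMILES; fill each atom to its normal valence:
  4 × C: 2 H each → 8
  4 × C (aromatic): 1 H each → 4
  2 × C (aromatic): no H
  Total hydrogens = 12.

12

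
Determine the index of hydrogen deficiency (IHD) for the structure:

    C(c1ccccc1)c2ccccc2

8

Molecular formula from the SMILES: C13H12.
DoU = (2C + 2 + N − H − X)/2 = (2·13 + 2 + 0 − 12 − 0)/2 = 16/2 = 8.
(Structurally: 2 ring(s) + 6 π bond(s) = 8.)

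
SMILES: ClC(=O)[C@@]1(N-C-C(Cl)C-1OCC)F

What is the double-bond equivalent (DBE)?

Molecular formula from the SMILES: C7H10Cl2FNO2.
DoU = (2C + 2 + N − H − X)/2 = (2·7 + 2 + 1 − 10 − 3)/2 = 4/2 = 2.
(Structurally: 1 ring(s) + 1 π bond(s) = 2.)

2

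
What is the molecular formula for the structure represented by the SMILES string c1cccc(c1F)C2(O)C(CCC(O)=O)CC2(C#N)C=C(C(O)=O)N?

Heavy atoms from the SMILES: 17 C, 1 F, 2 N, 5 O.
Implicit hydrogens by atom environment:
  6 × C: no H
  4 × C (aromatic): 1 H each → 4
  3 × C: 2 H each → 6
  3 × O: 1 H each → 3
  2 × C: 1 H each → 2
  2 × C (aromatic): no H
  2 × O: no H
  1 × F: no H
  1 × N: 2 H
  1 × N: no H
  Total hydrogens = 17.
Molecular formula: C17H17FN2O5

C17H17FN2O5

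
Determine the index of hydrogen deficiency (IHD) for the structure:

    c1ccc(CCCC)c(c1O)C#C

Molecular formula from the SMILES: C12H14O.
DoU = (2C + 2 + N − H − X)/2 = (2·12 + 2 + 0 − 14 − 0)/2 = 12/2 = 6.
(Structurally: 1 ring(s) + 5 π bond(s) = 6.)

6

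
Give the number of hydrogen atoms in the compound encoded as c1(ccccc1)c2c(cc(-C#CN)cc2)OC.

Hydrogens are implicit in SMILES; fill each atom to its normal valence:
  8 × C (aromatic): 1 H each → 8
  4 × C (aromatic): no H
  2 × C: no H
  1 × C: 3 H
  1 × N: 2 H
  1 × O: no H
  Total hydrogens = 13.

13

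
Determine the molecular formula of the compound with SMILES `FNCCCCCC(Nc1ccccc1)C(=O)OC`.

Heavy atoms from the SMILES: 14 C, 1 F, 2 N, 2 O.
Implicit hydrogens by atom environment:
  5 × C: 2 H each → 10
  5 × C (aromatic): 1 H each → 5
  2 × N: 1 H each → 2
  2 × O: no H
  1 × C: 3 H
  1 × C: 1 H
  1 × C: no H
  1 × C (aromatic): no H
  1 × F: no H
  Total hydrogens = 21.
Molecular formula: C14H21FN2O2

C14H21FN2O2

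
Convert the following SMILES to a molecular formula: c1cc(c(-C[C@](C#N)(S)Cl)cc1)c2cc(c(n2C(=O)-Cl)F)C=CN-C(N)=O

C17H13Cl2FN4O2S

Heavy atoms from the SMILES: 17 C, 2 Cl, 1 F, 4 N, 2 O, 1 S.
Implicit hydrogens by atom environment:
  5 × C (aromatic): 1 H each → 5
  5 × C (aromatic): no H
  4 × C: no H
  2 × C: 1 H each → 2
  2 × Cl: no H
  2 × O: no H
  1 × C: 2 H
  1 × F: no H
  1 × N: 2 H
  1 × N: 1 H
  1 × N (aromatic): no H
  1 × N: no H
  1 × S: 1 H
  Total hydrogens = 13.
Molecular formula: C17H13Cl2FN4O2S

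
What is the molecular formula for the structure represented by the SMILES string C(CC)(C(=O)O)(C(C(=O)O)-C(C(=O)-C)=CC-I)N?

C11H16INO5

Heavy atoms from the SMILES: 11 C, 1 I, 1 N, 5 O.
Implicit hydrogens by atom environment:
  5 × C: no H
  3 × O: no H
  2 × C: 3 H each → 6
  2 × C: 2 H each → 4
  2 × C: 1 H each → 2
  2 × O: 1 H each → 2
  1 × I: no H
  1 × N: 2 H
  Total hydrogens = 16.
Molecular formula: C11H16INO5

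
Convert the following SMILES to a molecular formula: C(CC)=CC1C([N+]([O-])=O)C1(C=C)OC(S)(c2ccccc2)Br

C16H18BrNO3S

Heavy atoms from the SMILES: 1 Br, 16 C, 1 N, 3 O, 1 S.
Implicit hydrogens by atom environment:
  5 × C: 1 H each → 5
  5 × C (aromatic): 1 H each → 5
  2 × C: 2 H each → 4
  2 × C: no H
  2 × O: no H
  1 × Br: no H
  1 × C: 3 H
  1 × C (aromatic): no H
  1 × N (charge +1): no H
  1 × O (charge -1): no H
  1 × S: 1 H
  Total hydrogens = 18.
Molecular formula: C16H18BrNO3S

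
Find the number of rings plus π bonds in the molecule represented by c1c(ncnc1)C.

4

Molecular formula from the SMILES: C5H6N2.
DoU = (2C + 2 + N − H − X)/2 = (2·5 + 2 + 2 − 6 − 0)/2 = 8/2 = 4.
(Structurally: 1 ring(s) + 3 π bond(s) = 4.)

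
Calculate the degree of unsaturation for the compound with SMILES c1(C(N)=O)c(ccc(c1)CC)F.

Molecular formula from the SMILES: C9H10FNO.
DoU = (2C + 2 + N − H − X)/2 = (2·9 + 2 + 1 − 10 − 1)/2 = 10/2 = 5.
(Structurally: 1 ring(s) + 4 π bond(s) = 5.)

5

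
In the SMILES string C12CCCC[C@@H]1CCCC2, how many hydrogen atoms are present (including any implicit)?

18

Hydrogens are implicit in SMILES; fill each atom to its normal valence:
  8 × C: 2 H each → 16
  2 × C: 1 H each → 2
  Total hydrogens = 18.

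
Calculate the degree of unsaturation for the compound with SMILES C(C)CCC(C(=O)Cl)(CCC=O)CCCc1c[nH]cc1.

Molecular formula from the SMILES: C16H24ClNO2.
DoU = (2C + 2 + N − H − X)/2 = (2·16 + 2 + 1 − 24 − 1)/2 = 10/2 = 5.
(Structurally: 1 ring(s) + 4 π bond(s) = 5.)

5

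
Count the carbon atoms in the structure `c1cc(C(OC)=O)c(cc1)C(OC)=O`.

10

The symbol for carbon appears 10 times in the SMILES. Lowercase c denotes aromatic carbon and counts toward C.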